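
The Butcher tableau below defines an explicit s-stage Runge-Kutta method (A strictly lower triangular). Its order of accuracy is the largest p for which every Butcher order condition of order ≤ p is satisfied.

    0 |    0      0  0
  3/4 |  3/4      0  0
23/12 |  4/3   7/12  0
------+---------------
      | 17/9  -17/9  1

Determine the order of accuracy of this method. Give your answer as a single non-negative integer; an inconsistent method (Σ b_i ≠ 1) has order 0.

2

b = (17/9, -17/9, 1)
c = (0, 3/4, 23/12)
Ac = (0, 0, 7/16)
Σ b_i: 17/9·1 + (-17/9)·1 + 1·1 = 1 ✓
b·c: (-17/9)·3/4 + 1·23/12 = 1/2 ✓
b·c²: (-17/9)·9/16 + 1·529/144 = 47/18 ≠ 1/3 ⇒ order 2.
b·Ac: 1·7/16 = 7/16 ≠ 1/6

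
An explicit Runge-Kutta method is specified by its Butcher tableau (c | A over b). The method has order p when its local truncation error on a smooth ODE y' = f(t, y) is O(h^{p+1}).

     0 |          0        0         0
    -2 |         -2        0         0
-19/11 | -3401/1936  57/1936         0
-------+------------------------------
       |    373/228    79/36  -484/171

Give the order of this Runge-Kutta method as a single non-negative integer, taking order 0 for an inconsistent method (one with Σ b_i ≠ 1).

3

b = (373/228, 79/36, -484/171)
c = (0, -2, -19/11)
Ac = (0, 0, -57/968)
Σ b_i: 373/228·1 + 79/36·1 + (-484/171)·1 = 1 ✓
b·c: 79/36·(-2) + (-484/171)·(-19/11) = 1/2 ✓
b·c²: 79/36·4 + (-484/171)·361/121 = 1/3 ✓
b·Ac: (-484/171)·(-57/968) = 1/6 ✓; 3 stages ⇒ order 3.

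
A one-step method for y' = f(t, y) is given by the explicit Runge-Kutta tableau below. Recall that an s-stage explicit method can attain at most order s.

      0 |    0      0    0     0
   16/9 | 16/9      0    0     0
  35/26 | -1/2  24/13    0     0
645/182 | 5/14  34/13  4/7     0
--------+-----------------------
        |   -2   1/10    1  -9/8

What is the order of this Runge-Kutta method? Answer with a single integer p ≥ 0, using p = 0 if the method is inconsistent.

b = (-2, 1/10, 1, -9/8)
c = (0, 16/9, 35/26, 645/182)
Ac = (0, 0, 128/39, 634/117)
Σ b_i: (-2)·1 + 1/10·1 + 1·1 + (-9/8)·1 = -81/40 ≠ 1 ⇒ order 0.

0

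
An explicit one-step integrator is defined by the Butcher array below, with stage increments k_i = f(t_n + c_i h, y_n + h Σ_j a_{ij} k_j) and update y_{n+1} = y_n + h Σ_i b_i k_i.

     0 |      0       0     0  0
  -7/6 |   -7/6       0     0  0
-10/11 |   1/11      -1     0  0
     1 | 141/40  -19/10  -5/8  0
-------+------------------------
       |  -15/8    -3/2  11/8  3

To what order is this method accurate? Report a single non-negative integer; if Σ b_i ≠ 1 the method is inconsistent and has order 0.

1

b = (-15/8, -3/2, 11/8, 3)
c = (0, -7/6, -10/11, 1)
Ac = (0, 0, 7/6, 919/330)
Σ b_i: (-15/8)·1 + (-3/2)·1 + 11/8·1 + 3·1 = 1 ✓
b·c: (-3/2)·(-7/6) + 11/8·(-10/11) + 3·1 = 7/2 ≠ 1/2 ⇒ order 1.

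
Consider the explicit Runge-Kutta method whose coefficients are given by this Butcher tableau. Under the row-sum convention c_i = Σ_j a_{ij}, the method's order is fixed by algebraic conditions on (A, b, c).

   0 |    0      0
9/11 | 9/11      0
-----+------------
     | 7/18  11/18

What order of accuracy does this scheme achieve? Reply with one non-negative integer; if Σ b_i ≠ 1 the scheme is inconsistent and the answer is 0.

2

b = (7/18, 11/18)
c = (0, 9/11)
Σ b_i: 7/18·1 + 11/18·1 = 1 ✓
b·c: 11/18·9/11 = 1/2 ✓; 2 stages ⇒ order 2.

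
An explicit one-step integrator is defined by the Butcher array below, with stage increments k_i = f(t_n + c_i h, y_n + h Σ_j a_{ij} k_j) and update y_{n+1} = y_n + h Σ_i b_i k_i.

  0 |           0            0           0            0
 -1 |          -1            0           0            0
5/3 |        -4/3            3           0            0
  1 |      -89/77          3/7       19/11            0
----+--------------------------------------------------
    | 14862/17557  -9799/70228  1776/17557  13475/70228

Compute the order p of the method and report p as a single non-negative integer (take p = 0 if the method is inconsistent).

b = (14862/17557, -9799/70228, 1776/17557, 13475/70228)
c = (0, -1, 5/3, 1)
Ac = (0, 0, -3, 566/231)
Σ b_i: 14862/17557·1 + (-9799/70228)·1 + 1776/17557·1 + 13475/70228·1 = 1 ✓
b·c: (-9799/70228)·(-1) + 1776/17557·5/3 + 13475/70228·1 = 1/2 ✓
b·c²: (-9799/70228)·1 + 1776/17557·25/9 + 13475/70228·1 = 1/3 ✓
b·Ac: 1776/17557·(-3) + 13475/70228·566/231 = 1/6 ✓
b·c³: (-9799/70228)·(-1) + 1776/17557·125/27 + 13475/70228·1 = 252733/316026 ≠ 1/4 ⇒ order 3.
b·(c∘Ac): 1776/17557·(-5) + 13475/70228·566/231 = -3755/105342 ≠ 1/8
b·Ac²: 1776/17557·3 + 13475/70228·3622/693 = 412829/316026 ≠ 1/12
b·A²c: 13475/70228·(-57/11) = -69825/70228 ≠ 1/24

3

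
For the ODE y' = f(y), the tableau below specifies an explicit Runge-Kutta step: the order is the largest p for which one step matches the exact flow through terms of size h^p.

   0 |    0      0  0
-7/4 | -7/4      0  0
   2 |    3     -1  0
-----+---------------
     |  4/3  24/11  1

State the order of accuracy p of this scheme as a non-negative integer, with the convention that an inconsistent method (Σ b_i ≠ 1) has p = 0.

0

b = (4/3, 24/11, 1)
c = (0, -7/4, 2)
Ac = (0, 0, 7/4)
Σ b_i: 4/3·1 + 24/11·1 + 1·1 = 149/33 ≠ 1 ⇒ order 0.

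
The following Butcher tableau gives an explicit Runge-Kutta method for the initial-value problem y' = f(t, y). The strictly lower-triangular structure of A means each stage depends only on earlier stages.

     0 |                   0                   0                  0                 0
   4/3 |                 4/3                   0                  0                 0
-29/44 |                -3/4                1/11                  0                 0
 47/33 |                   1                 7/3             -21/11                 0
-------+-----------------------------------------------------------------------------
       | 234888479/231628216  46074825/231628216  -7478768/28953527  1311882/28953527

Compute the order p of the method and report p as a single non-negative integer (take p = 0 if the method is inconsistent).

3

b = (234888479/231628216, 46074825/231628216, -7478768/28953527, 1311882/28953527)
c = (0, 4/3, -29/44, 47/33)
Ac = (0, 0, 4/33, 19033/4356)
Σ b_i: 234888479/231628216·1 + 46074825/231628216·1 + (-7478768/28953527)·1 + 1311882/28953527·1 = 1 ✓
b·c: 46074825/231628216·4/3 + (-7478768/28953527)·(-29/44) + 1311882/28953527·47/33 = 1/2 ✓
b·c²: 46074825/231628216·16/9 + (-7478768/28953527)·841/1936 + 1311882/28953527·2209/1089 = 1/3 ✓
b·Ac: (-7478768/28953527)·4/33 + 1311882/28953527·19033/4356 = 1/6 ✓
b·c³: 46074825/231628216·64/27 + (-7478768/28953527)·(-24389/85184) + 1311882/28953527·103823/35937 = 7754910451/11465596692 ≠ 1/4 ⇒ order 3.
b·(c∘Ac): (-7478768/28953527)·(-29/363) + 1311882/28953527·894551/143748 = 1734754169/5732798346 ≠ 1/8
b·Ac²: (-7478768/28953527)·16/99 + 1311882/28953527·1908305/574992 = 2491024831/22931193384 ≠ 1/12
b·A²c: 1311882/28953527·(-28/121) = -303576/28953527 ≠ 1/24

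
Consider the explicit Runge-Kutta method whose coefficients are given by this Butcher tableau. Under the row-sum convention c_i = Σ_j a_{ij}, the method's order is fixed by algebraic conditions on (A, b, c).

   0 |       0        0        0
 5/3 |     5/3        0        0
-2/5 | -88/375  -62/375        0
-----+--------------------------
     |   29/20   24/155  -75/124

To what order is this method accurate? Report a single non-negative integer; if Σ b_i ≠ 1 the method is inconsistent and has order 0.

b = (29/20, 24/155, -75/124)
c = (0, 5/3, -2/5)
Ac = (0, 0, -62/225)
Σ b_i: 29/20·1 + 24/155·1 + (-75/124)·1 = 1 ✓
b·c: 24/155·5/3 + (-75/124)·(-2/5) = 1/2 ✓
b·c²: 24/155·25/9 + (-75/124)·4/25 = 1/3 ✓
b·Ac: (-75/124)·(-62/225) = 1/6 ✓; 3 stages ⇒ order 3.

3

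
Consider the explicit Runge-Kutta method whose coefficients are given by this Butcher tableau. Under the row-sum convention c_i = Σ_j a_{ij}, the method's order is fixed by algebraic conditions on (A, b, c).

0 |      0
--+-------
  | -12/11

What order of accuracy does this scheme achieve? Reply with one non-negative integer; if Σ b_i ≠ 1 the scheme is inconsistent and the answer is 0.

0

b = (-12/11)
c = (0)
Σ b_i: (-12/11)·1 = -12/11 ≠ 1 ⇒ order 0.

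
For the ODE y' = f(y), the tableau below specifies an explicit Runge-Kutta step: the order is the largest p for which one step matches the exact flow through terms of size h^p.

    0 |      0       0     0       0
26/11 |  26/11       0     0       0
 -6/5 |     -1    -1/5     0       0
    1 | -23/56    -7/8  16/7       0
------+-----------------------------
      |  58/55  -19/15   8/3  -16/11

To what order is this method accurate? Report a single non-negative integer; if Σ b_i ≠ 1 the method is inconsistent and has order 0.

1

b = (58/55, -19/15, 8/3, -16/11)
c = (0, 26/11, -6/5, 1)
Ac = (0, 0, -26/55, -7409/1540)
Σ b_i: 58/55·1 + (-19/15)·1 + 8/3·1 + (-16/11)·1 = 1 ✓
b·c: (-19/15)·26/11 + 8/3·(-6/5) + (-16/11)·1 = -1262/165 ≠ 1/2 ⇒ order 1.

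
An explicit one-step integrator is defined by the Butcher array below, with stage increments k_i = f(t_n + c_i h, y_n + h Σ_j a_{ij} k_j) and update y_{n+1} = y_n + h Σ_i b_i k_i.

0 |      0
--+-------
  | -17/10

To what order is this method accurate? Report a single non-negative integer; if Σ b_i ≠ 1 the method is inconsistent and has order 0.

b = (-17/10)
c = (0)
Σ b_i: (-17/10)·1 = -17/10 ≠ 1 ⇒ order 0.

0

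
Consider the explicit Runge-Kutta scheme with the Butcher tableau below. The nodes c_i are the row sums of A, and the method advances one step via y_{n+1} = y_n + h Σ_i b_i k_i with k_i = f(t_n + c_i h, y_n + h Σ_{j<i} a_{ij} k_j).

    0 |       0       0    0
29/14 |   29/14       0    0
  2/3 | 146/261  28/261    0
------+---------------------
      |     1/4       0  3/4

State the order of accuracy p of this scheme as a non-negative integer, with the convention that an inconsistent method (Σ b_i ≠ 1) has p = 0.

b = (1/4, 0, 3/4)
c = (0, 29/14, 2/3)
Ac = (0, 0, 2/9)
Σ b_i: 1/4·1 + 3/4·1 = 1 ✓
b·c: 3/4·2/3 = 1/2 ✓
b·c²: 3/4·4/9 = 1/3 ✓
b·Ac: 3/4·2/9 = 1/6 ✓; 3 stages ⇒ order 3.

3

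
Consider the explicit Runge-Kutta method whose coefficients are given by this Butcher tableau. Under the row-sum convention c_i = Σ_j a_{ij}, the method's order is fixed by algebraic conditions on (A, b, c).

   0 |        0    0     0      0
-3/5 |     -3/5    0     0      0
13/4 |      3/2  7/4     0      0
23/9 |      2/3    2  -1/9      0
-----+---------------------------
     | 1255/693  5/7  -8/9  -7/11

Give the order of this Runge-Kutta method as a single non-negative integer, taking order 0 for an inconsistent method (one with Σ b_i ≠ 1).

1

b = (1255/693, 5/7, -8/9, -7/11)
c = (0, -3/5, 13/4, 23/9)
Ac = (0, 0, -21/20, -281/180)
Σ b_i: 1255/693·1 + 5/7·1 + (-8/9)·1 + (-7/11)·1 = 1 ✓
b·c: 5/7·(-3/5) + (-8/9)·13/4 + (-7/11)·23/9 = -1142/231 ≠ 1/2 ⇒ order 1.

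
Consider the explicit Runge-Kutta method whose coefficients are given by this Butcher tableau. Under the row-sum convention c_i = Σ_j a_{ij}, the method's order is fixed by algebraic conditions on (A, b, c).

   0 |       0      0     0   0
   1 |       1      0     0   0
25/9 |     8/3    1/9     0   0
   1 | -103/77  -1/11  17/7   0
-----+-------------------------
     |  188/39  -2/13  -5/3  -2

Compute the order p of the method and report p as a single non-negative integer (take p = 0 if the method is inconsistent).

1

b = (188/39, -2/13, -5/3, -2)
c = (0, 1, 25/9, 1)
Ac = (0, 0, 1/9, 4612/693)
Σ b_i: 188/39·1 + (-2/13)·1 + (-5/3)·1 + (-2)·1 = 1 ✓
b·c: (-2/13)·1 + (-5/3)·25/9 + (-2)·1 = -2381/351 ≠ 1/2 ⇒ order 1.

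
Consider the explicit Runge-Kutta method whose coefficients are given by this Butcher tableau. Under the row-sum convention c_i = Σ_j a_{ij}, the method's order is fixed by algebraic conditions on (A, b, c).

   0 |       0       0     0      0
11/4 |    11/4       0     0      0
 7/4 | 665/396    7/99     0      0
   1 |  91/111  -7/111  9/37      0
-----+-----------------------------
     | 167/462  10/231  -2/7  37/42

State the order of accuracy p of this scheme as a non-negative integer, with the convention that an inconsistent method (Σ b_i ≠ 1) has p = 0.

4

b = (167/462, 10/231, -2/7, 37/42)
c = (0, 11/4, 7/4, 1)
Ac = (0, 0, 7/36, 28/111)
Σ b_i: 167/462·1 + 10/231·1 + (-2/7)·1 + 37/42·1 = 1 ✓
b·c: 10/231·11/4 + (-2/7)·7/4 + 37/42·1 = 1/2 ✓
b·c²: 10/231·121/16 + (-2/7)·49/16 + 37/42·1 = 1/3 ✓
b·Ac: (-2/7)·7/36 + 37/42·28/111 = 1/6 ✓
b·c³: 10/231·1331/64 + (-2/7)·343/64 + 37/42·1 = 1/4 ✓
b·(c∘Ac): (-2/7)·49/144 + 37/42·28/111 = 1/8 ✓
b·Ac²: (-2/7)·77/144 + 37/42·119/444 = 1/12 ✓
b·A²c: 37/42·7/148 = 1/24 ✓; 4 stages ⇒ order 4.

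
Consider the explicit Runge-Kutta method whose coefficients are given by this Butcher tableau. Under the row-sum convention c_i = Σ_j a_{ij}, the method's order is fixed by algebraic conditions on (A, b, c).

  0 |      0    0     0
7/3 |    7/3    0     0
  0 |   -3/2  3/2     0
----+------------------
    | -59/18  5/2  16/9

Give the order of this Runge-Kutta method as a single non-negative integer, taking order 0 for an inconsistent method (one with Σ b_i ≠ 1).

1

b = (-59/18, 5/2, 16/9)
c = (0, 7/3, 0)
Ac = (0, 0, 7/2)
Σ b_i: (-59/18)·1 + 5/2·1 + 16/9·1 = 1 ✓
b·c: 5/2·7/3 = 35/6 ≠ 1/2 ⇒ order 1.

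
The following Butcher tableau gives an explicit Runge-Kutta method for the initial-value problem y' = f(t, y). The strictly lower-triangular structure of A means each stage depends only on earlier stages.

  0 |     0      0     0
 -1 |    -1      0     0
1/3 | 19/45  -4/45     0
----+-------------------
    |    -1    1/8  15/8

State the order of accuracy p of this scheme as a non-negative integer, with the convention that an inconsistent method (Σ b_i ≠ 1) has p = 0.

b = (-1, 1/8, 15/8)
c = (0, -1, 1/3)
Ac = (0, 0, 4/45)
Σ b_i: (-1)·1 + 1/8·1 + 15/8·1 = 1 ✓
b·c: 1/8·(-1) + 15/8·1/3 = 1/2 ✓
b·c²: 1/8·1 + 15/8·1/9 = 1/3 ✓
b·Ac: 15/8·4/45 = 1/6 ✓; 3 stages ⇒ order 3.

3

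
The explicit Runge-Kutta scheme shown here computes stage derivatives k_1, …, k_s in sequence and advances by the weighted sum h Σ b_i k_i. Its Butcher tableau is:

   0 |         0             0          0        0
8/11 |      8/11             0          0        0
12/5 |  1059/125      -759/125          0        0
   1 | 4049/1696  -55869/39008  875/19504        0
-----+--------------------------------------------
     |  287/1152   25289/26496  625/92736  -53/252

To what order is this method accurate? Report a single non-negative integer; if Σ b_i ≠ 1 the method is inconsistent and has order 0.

b = (287/1152, 25289/26496, 625/92736, -53/252)
c = (0, 8/11, 12/5, 1)
Ac = (0, 0, -552/125, -99/106)
Σ b_i: 287/1152·1 + 25289/26496·1 + 625/92736·1 + (-53/252)·1 = 1 ✓
b·c: 25289/26496·8/11 + 625/92736·12/5 + (-53/252)·1 = 1/2 ✓
b·c²: 25289/26496·64/121 + 625/92736·144/25 + (-53/252)·1 = 1/3 ✓
b·Ac: 625/92736·(-552/125) + (-53/252)·(-99/106) = 1/6 ✓
b·c³: 25289/26496·512/1331 + 625/92736·1728/125 + (-53/252)·1 = 1/4 ✓
b·(c∘Ac): 625/92736·(-6624/625) + (-53/252)·(-99/106) = 1/8 ✓
b·Ac²: 625/92736·(-4416/1375) + (-53/252)·(-291/583) = 1/12 ✓
b·A²c: (-53/252)·(-21/106) = 1/24 ✓; 4 stages ⇒ order 4.

4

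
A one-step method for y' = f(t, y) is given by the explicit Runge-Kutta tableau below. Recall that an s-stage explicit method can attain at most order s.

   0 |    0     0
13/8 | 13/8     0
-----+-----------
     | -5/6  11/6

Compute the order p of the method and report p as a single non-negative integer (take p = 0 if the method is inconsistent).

1

b = (-5/6, 11/6)
c = (0, 13/8)
Σ b_i: (-5/6)·1 + 11/6·1 = 1 ✓
b·c: 11/6·13/8 = 143/48 ≠ 1/2 ⇒ order 1.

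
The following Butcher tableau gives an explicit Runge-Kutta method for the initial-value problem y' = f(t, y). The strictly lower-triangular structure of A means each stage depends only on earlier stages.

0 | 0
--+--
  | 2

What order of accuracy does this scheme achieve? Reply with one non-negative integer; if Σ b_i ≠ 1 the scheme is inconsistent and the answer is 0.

b = (2)
c = (0)
Σ b_i: 2·1 = 2 ≠ 1 ⇒ order 0.

0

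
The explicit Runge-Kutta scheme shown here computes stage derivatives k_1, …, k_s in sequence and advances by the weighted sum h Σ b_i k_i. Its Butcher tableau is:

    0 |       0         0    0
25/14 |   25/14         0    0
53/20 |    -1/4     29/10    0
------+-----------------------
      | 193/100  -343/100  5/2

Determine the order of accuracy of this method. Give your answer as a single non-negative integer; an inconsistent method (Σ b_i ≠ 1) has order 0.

b = (193/100, -343/100, 5/2)
c = (0, 25/14, 53/20)
Ac = (0, 0, 145/28)
Σ b_i: 193/100·1 + (-343/100)·1 + 5/2·1 = 1 ✓
b·c: (-343/100)·25/14 + 5/2·53/20 = 1/2 ✓
b·c²: (-343/100)·625/196 + 5/2·2809/400 = 1059/160 ≠ 1/3 ⇒ order 2.
b·Ac: 5/2·145/28 = 725/56 ≠ 1/6

2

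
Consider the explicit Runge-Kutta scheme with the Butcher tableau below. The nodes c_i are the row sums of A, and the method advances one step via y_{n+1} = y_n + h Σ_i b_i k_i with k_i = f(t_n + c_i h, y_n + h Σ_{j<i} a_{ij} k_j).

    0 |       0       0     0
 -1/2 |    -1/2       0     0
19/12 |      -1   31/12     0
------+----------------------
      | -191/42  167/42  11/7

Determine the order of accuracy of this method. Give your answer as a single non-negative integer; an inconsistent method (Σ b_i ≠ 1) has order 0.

b = (-191/42, 167/42, 11/7)
c = (0, -1/2, 19/12)
Ac = (0, 0, -31/24)
Σ b_i: (-191/42)·1 + 167/42·1 + 11/7·1 = 1 ✓
b·c: 167/42·(-1/2) + 11/7·19/12 = 1/2 ✓
b·c²: 167/42·1/4 + 11/7·361/144 = 4973/1008 ≠ 1/3 ⇒ order 2.
b·Ac: 11/7·(-31/24) = -341/168 ≠ 1/6

2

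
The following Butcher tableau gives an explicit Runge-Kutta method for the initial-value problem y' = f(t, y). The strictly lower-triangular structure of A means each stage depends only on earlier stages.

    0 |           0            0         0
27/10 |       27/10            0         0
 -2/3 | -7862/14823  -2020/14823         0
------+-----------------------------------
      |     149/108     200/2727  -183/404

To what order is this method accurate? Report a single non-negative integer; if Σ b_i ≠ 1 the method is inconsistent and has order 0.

3

b = (149/108, 200/2727, -183/404)
c = (0, 27/10, -2/3)
Ac = (0, 0, -202/549)
Σ b_i: 149/108·1 + 200/2727·1 + (-183/404)·1 = 1 ✓
b·c: 200/2727·27/10 + (-183/404)·(-2/3) = 1/2 ✓
b·c²: 200/2727·729/100 + (-183/404)·4/9 = 1/3 ✓
b·Ac: (-183/404)·(-202/549) = 1/6 ✓; 3 stages ⇒ order 3.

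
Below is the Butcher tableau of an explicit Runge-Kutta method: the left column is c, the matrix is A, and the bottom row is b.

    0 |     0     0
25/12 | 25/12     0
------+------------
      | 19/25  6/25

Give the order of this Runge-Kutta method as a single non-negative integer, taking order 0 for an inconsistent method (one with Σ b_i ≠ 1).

2

b = (19/25, 6/25)
c = (0, 25/12)
Σ b_i: 19/25·1 + 6/25·1 = 1 ✓
b·c: 6/25·25/12 = 1/2 ✓; 2 stages ⇒ order 2.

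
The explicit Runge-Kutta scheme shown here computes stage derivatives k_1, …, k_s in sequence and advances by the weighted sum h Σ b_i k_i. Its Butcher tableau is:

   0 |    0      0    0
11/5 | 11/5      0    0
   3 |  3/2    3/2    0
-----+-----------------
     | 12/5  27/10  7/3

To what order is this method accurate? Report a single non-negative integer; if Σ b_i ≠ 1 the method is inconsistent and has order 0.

b = (12/5, 27/10, 7/3)
c = (0, 11/5, 3)
Ac = (0, 0, 33/10)
Σ b_i: 12/5·1 + 27/10·1 + 7/3·1 = 223/30 ≠ 1 ⇒ order 0.

0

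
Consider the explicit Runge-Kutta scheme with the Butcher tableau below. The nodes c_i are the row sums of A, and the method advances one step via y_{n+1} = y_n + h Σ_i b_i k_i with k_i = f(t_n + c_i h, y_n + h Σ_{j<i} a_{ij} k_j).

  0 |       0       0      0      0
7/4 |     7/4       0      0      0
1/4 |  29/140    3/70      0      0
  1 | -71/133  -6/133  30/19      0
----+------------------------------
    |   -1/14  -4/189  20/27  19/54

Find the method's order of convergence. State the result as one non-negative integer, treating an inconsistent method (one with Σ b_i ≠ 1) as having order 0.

4

b = (-1/14, -4/189, 20/27, 19/54)
c = (0, 7/4, 1/4, 1)
Ac = (0, 0, 3/40, 6/19)
Σ b_i: (-1/14)·1 + (-4/189)·1 + 20/27·1 + 19/54·1 = 1 ✓
b·c: (-4/189)·7/4 + 20/27·1/4 + 19/54·1 = 1/2 ✓
b·c²: (-4/189)·49/16 + 20/27·1/16 + 19/54·1 = 1/3 ✓
b·Ac: 20/27·3/40 + 19/54·6/19 = 1/6 ✓
b·c³: (-4/189)·343/64 + 20/27·1/64 + 19/54·1 = 1/4 ✓
b·(c∘Ac): 20/27·3/160 + 19/54·6/19 = 1/8 ✓
b·Ac²: 20/27·21/160 + 19/54·(-3/76) = 1/12 ✓
b·A²c: 19/54·9/76 = 1/24 ✓; 4 stages ⇒ order 4.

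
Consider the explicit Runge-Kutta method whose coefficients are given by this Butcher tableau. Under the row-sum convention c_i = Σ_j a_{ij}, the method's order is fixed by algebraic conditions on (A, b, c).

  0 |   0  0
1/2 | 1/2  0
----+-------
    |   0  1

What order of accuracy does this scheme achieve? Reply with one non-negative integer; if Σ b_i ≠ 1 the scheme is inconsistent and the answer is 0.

2

b = (0, 1)
c = (0, 1/2)
Σ b_i: 1·1 = 1 ✓
b·c: 1·1/2 = 1/2 ✓; 2 stages ⇒ order 2.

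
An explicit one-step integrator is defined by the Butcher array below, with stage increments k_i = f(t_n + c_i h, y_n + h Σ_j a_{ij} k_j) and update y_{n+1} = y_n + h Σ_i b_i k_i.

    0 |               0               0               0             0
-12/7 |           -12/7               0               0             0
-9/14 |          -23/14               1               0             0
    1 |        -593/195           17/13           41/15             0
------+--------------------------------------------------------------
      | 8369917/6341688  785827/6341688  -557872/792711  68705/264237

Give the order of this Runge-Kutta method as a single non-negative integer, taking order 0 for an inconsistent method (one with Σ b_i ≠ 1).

b = (8369917/6341688, 785827/6341688, -557872/792711, 68705/264237)
c = (0, -12/7, -9/14, 1)
Ac = (0, 0, -12/7, -3639/910)
Σ b_i: 8369917/6341688·1 + 785827/6341688·1 + (-557872/792711)·1 + 68705/264237·1 = 1 ✓
b·c: 785827/6341688·(-12/7) + (-557872/792711)·(-9/14) + 68705/264237·1 = 1/2 ✓
b·c²: 785827/6341688·144/49 + (-557872/792711)·81/196 + 68705/264237·1 = 1/3 ✓
b·Ac: (-557872/792711)·(-12/7) + 68705/264237·(-3639/910) = 1/6 ✓
b·c³: 785827/6341688·(-1728/343) + (-557872/792711)·(-729/2744) + 68705/264237·1 = -2295481/12947613 ≠ 1/4 ⇒ order 3.
b·(c∘Ac): (-557872/792711)·54/49 + 68705/264237·(-3639/910) = -2238493/1233106 ≠ 1/8
b·Ac²: (-557872/792711)·144/49 + 68705/264237·63351/12740 = -1911877/2466212 ≠ 1/12
b·A²c: 68705/264237·(-164/35) = -321932/264237 ≠ 1/24

3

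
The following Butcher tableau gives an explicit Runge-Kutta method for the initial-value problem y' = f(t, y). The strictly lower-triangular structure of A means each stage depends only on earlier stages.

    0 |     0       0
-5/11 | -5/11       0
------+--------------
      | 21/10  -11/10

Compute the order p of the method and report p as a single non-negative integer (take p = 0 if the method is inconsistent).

b = (21/10, -11/10)
c = (0, -5/11)
Σ b_i: 21/10·1 + (-11/10)·1 = 1 ✓
b·c: (-11/10)·(-5/11) = 1/2 ✓; 2 stages ⇒ order 2.

2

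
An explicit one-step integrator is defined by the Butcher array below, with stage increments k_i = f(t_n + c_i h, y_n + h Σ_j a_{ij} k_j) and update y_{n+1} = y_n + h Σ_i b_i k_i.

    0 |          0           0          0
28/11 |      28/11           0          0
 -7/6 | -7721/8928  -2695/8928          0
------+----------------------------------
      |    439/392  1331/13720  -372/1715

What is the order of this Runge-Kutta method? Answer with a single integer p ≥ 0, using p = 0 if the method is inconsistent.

3

b = (439/392, 1331/13720, -372/1715)
c = (0, 28/11, -7/6)
Ac = (0, 0, -1715/2232)
Σ b_i: 439/392·1 + 1331/13720·1 + (-372/1715)·1 = 1 ✓
b·c: 1331/13720·28/11 + (-372/1715)·(-7/6) = 1/2 ✓
b·c²: 1331/13720·784/121 + (-372/1715)·49/36 = 1/3 ✓
b·Ac: (-372/1715)·(-1715/2232) = 1/6 ✓; 3 stages ⇒ order 3.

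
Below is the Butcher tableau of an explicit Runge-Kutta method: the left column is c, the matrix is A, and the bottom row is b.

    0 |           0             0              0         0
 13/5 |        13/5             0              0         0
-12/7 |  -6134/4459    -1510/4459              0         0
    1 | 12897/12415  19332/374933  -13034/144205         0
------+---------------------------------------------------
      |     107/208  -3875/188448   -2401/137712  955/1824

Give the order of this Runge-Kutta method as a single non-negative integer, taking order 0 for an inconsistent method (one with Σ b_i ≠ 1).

b = (107/208, -3875/188448, -2401/137712, 955/1824)
c = (0, 13/5, -12/7, 1)
Ac = (0, 0, -302/343, 276/955)
Σ b_i: 107/208·1 + (-3875/188448)·1 + (-2401/137712)·1 + 955/1824·1 = 1 ✓
b·c: (-3875/188448)·13/5 + (-2401/137712)·(-12/7) + 955/1824·1 = 1/2 ✓
b·c²: (-3875/188448)·169/25 + (-2401/137712)·144/49 + 955/1824·1 = 1/3 ✓
b·Ac: (-2401/137712)·(-302/343) + 955/1824·276/955 = 1/6 ✓
b·c³: (-3875/188448)·2197/125 + (-2401/137712)·(-1728/343) + 955/1824·1 = 1/4 ✓
b·(c∘Ac): (-2401/137712)·3624/2401 + 955/1824·276/955 = 1/8 ✓
b·Ac²: (-2401/137712)·(-3926/1715) + 955/1824·396/4775 = 1/12 ✓
b·A²c: 955/1824·76/955 = 1/24 ✓; 4 stages ⇒ order 4.

4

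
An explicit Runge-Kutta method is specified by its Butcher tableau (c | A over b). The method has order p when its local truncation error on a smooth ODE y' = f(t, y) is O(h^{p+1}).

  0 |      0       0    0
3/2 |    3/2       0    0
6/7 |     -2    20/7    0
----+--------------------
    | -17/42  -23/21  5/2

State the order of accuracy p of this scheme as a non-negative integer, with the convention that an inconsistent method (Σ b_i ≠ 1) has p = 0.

b = (-17/42, -23/21, 5/2)
c = (0, 3/2, 6/7)
Ac = (0, 0, 30/7)
Σ b_i: (-17/42)·1 + (-23/21)·1 + 5/2·1 = 1 ✓
b·c: (-23/21)·3/2 + 5/2·6/7 = 1/2 ✓
b·c²: (-23/21)·9/4 + 5/2·36/49 = -123/196 ≠ 1/3 ⇒ order 2.
b·Ac: 5/2·30/7 = 75/7 ≠ 1/6

2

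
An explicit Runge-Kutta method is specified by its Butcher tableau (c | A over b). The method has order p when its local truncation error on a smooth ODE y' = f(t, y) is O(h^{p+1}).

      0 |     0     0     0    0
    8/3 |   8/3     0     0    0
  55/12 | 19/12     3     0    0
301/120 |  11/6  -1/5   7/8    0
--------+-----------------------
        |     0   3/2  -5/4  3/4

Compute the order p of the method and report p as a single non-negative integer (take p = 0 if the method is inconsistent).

b = (0, 3/2, -5/4, 3/4)
c = (0, 8/3, 55/12, 301/120)
Ac = (0, 0, 8, 1669/480)
Σ b_i: 3/2·1 + (-5/4)·1 + 3/4·1 = 1 ✓
b·c: 3/2·8/3 + (-5/4)·55/12 + 3/4·301/120 = 73/480 ≠ 1/2 ⇒ order 1.

1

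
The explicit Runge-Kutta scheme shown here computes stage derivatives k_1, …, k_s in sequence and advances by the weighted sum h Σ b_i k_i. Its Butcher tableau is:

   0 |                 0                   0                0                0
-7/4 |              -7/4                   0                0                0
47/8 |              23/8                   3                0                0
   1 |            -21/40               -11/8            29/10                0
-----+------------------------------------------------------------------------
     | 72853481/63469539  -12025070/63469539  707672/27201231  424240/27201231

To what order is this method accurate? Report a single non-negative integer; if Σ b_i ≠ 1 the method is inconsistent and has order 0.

b = (72853481/63469539, -12025070/63469539, 707672/27201231, 424240/27201231)
c = (0, -7/4, 47/8, 1)
Ac = (0, 0, -21/4, 3111/160)
Σ b_i: 72853481/63469539·1 + (-12025070/63469539)·1 + 707672/27201231·1 + 424240/27201231·1 = 1 ✓
b·c: (-12025070/63469539)·(-7/4) + 707672/27201231·47/8 + 424240/27201231·1 = 1/2 ✓
b·c²: (-12025070/63469539)·49/16 + 707672/27201231·2209/64 + 424240/27201231·1 = 1/3 ✓
b·Ac: 707672/27201231·(-21/4) + 424240/27201231·3111/160 = 1/6 ✓
b·c³: (-12025070/63469539)·(-343/64) + 707672/27201231·103823/512 + 424240/27201231·1 = 3659638469/580292928 ≠ 1/4 ⇒ order 3.
b·(c∘Ac): 707672/27201231·(-987/32) + 424240/27201231·3111/160 = -2011621/4029812 ≠ 1/8
b·Ac²: 707672/27201231·147/16 + 424240/27201231·30683/320 = 188718895/108804924 ≠ 1/12
b·A²c: 424240/27201231·(-609/40) = -2153018/9067077 ≠ 1/24

3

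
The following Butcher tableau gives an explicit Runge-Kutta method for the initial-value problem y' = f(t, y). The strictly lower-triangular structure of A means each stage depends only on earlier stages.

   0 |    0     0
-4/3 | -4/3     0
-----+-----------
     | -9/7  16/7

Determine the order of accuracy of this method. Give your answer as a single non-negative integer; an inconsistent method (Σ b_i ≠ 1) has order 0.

1

b = (-9/7, 16/7)
c = (0, -4/3)
Σ b_i: (-9/7)·1 + 16/7·1 = 1 ✓
b·c: 16/7·(-4/3) = -64/21 ≠ 1/2 ⇒ order 1.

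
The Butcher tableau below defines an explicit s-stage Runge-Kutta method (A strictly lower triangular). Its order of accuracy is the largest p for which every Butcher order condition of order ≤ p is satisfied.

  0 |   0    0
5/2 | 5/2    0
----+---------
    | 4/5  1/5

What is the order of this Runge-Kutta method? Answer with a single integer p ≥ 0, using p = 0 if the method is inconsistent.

b = (4/5, 1/5)
c = (0, 5/2)
Σ b_i: 4/5·1 + 1/5·1 = 1 ✓
b·c: 1/5·5/2 = 1/2 ✓; 2 stages ⇒ order 2.

2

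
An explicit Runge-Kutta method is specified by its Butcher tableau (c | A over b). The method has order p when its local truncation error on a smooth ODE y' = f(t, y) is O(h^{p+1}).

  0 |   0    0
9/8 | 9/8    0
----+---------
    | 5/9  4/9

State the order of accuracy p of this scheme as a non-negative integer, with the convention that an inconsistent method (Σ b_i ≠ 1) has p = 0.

2

b = (5/9, 4/9)
c = (0, 9/8)
Σ b_i: 5/9·1 + 4/9·1 = 1 ✓
b·c: 4/9·9/8 = 1/2 ✓; 2 stages ⇒ order 2.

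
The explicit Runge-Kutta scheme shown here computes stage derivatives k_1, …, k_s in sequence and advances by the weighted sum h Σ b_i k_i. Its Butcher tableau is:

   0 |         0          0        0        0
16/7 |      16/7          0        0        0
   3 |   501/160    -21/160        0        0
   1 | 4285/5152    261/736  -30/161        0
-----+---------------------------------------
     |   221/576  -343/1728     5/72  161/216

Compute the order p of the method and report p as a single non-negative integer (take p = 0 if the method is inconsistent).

4

b = (221/576, -343/1728, 5/72, 161/216)
c = (0, 16/7, 3, 1)
Ac = (0, 0, -3/10, 81/322)
Σ b_i: 221/576·1 + (-343/1728)·1 + 5/72·1 + 161/216·1 = 1 ✓
b·c: (-343/1728)·16/7 + 5/72·3 + 161/216·1 = 1/2 ✓
b·c²: (-343/1728)·256/49 + 5/72·9 + 161/216·1 = 1/3 ✓
b·Ac: 5/72·(-3/10) + 161/216·81/322 = 1/6 ✓
b·c³: (-343/1728)·4096/343 + 5/72·27 + 161/216·1 = 1/4 ✓
b·(c∘Ac): 5/72·(-9/10) + 161/216·81/322 = 1/8 ✓
b·Ac²: 5/72·(-24/35) + 161/216·198/1127 = 1/12 ✓
b·A²c: 161/216·9/161 = 1/24 ✓; 4 stages ⇒ order 4.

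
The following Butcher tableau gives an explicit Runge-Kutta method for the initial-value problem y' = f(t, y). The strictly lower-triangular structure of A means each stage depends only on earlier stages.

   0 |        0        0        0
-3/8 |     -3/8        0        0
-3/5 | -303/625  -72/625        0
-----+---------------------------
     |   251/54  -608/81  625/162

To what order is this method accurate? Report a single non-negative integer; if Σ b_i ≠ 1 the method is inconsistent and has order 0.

b = (251/54, -608/81, 625/162)
c = (0, -3/8, -3/5)
Ac = (0, 0, 27/625)
Σ b_i: 251/54·1 + (-608/81)·1 + 625/162·1 = 1 ✓
b·c: (-608/81)·(-3/8) + 625/162·(-3/5) = 1/2 ✓
b·c²: (-608/81)·9/64 + 625/162·9/25 = 1/3 ✓
b·Ac: 625/162·27/625 = 1/6 ✓; 3 stages ⇒ order 3.

3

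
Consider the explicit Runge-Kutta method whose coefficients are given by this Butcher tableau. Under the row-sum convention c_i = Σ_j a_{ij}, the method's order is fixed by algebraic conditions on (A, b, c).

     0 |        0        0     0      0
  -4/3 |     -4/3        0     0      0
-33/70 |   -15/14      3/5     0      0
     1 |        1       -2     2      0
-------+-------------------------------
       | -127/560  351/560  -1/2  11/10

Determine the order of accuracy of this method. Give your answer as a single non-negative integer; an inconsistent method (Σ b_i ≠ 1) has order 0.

b = (-127/560, 351/560, -1/2, 11/10)
c = (0, -4/3, -33/70, 1)
Ac = (0, 0, -4/5, 181/105)
Σ b_i: (-127/560)·1 + 351/560·1 + (-1/2)·1 + 11/10·1 = 1 ✓
b·c: 351/560·(-4/3) + (-1/2)·(-33/70) + 11/10·1 = 1/2 ✓
b·c²: 351/560·16/9 + (-1/2)·1089/4900 + 11/10·1 = 20611/9800 ≠ 1/3 ⇒ order 2.
b·Ac: (-1/2)·(-4/5) + 11/10·181/105 = 2411/1050 ≠ 1/6

2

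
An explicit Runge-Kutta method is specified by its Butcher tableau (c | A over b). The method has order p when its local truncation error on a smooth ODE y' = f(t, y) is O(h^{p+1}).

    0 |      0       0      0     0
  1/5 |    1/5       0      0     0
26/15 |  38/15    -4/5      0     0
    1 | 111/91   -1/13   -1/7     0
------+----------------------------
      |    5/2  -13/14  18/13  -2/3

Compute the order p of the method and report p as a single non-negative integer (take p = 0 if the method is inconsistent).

0

b = (5/2, -13/14, 18/13, -2/3)
c = (0, 1/5, 26/15, 1)
Ac = (0, 0, -4/25, -359/1365)
Σ b_i: 5/2·1 + (-13/14)·1 + 18/13·1 + (-2/3)·1 = 625/273 ≠ 1 ⇒ order 0.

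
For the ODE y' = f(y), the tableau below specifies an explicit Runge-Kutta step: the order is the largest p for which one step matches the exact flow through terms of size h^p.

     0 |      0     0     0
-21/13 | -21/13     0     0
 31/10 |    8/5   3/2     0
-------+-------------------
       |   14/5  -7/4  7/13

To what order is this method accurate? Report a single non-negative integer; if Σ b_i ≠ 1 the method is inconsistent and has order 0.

b = (14/5, -7/4, 7/13)
c = (0, -21/13, 31/10)
Ac = (0, 0, -63/26)
Σ b_i: 14/5·1 + (-7/4)·1 + 7/13·1 = 413/260 ≠ 1 ⇒ order 0.

0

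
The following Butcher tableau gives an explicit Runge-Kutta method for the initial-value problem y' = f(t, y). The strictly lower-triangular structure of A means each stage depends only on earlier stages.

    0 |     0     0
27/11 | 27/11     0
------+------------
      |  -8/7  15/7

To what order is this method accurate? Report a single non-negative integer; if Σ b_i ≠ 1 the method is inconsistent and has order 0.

1

b = (-8/7, 15/7)
c = (0, 27/11)
Σ b_i: (-8/7)·1 + 15/7·1 = 1 ✓
b·c: 15/7·27/11 = 405/77 ≠ 1/2 ⇒ order 1.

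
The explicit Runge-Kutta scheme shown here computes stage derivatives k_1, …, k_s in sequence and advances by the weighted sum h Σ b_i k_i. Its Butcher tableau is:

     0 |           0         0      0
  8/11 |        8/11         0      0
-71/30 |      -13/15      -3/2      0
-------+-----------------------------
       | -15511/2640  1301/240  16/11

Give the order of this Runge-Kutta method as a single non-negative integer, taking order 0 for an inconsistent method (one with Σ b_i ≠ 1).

2

b = (-15511/2640, 1301/240, 16/11)
c = (0, 8/11, -71/30)
Ac = (0, 0, -12/11)
Σ b_i: (-15511/2640)·1 + 1301/240·1 + 16/11·1 = 1 ✓
b·c: 1301/240·8/11 + 16/11·(-71/30) = 1/2 ✓
b·c²: 1301/240·64/121 + 16/11·5041/900 = 299864/27225 ≠ 1/3 ⇒ order 2.
b·Ac: 16/11·(-12/11) = -192/121 ≠ 1/6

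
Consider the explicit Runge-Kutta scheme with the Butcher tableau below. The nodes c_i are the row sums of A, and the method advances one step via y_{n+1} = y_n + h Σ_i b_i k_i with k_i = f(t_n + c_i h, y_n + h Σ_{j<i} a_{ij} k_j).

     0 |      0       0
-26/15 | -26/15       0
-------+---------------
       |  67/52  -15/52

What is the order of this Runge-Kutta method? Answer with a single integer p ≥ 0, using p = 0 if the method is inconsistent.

b = (67/52, -15/52)
c = (0, -26/15)
Σ b_i: 67/52·1 + (-15/52)·1 = 1 ✓
b·c: (-15/52)·(-26/15) = 1/2 ✓; 2 stages ⇒ order 2.

2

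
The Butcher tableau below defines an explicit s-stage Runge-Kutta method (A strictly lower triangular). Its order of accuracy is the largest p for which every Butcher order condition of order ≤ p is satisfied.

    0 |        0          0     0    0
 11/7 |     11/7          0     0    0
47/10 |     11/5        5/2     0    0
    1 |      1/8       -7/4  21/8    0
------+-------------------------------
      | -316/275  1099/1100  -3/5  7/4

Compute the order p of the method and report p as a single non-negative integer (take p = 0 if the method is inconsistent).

b = (-316/275, 1099/1100, -3/5, 7/4)
c = (0, 11/7, 47/10, 1)
Ac = (0, 0, 55/14, 767/80)
Σ b_i: (-316/275)·1 + 1099/1100·1 + (-3/5)·1 + 7/4·1 = 1 ✓
b·c: 1099/1100·11/7 + (-3/5)·47/10 + 7/4·1 = 1/2 ✓
b·c²: 1099/1100·121/49 + (-3/5)·2209/100 + 7/4·1 = -31629/3500 ≠ 1/3 ⇒ order 2.
b·Ac: (-3/5)·55/14 + 7/4·767/80 = 32303/2240 ≠ 1/6

2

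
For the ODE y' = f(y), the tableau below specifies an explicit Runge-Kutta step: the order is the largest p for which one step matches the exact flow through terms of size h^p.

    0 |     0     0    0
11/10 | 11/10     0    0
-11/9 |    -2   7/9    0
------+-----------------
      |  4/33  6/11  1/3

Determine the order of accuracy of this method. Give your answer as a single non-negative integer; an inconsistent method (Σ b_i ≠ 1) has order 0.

b = (4/33, 6/11, 1/3)
c = (0, 11/10, -11/9)
Ac = (0, 0, 77/90)
Σ b_i: 4/33·1 + 6/11·1 + 1/3·1 = 1 ✓
b·c: 6/11·11/10 + 1/3·(-11/9) = 26/135 ≠ 1/2 ⇒ order 1.

1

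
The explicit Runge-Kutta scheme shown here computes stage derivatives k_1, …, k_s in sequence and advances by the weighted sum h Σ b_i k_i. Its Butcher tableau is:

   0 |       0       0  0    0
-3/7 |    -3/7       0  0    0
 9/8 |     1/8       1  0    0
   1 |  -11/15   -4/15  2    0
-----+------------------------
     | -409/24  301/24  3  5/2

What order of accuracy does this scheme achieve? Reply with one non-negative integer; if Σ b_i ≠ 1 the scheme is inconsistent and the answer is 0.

b = (-409/24, 301/24, 3, 5/2)
c = (0, -3/7, 9/8, 1)
Ac = (0, 0, -3/7, 331/140)
Σ b_i: (-409/24)·1 + 301/24·1 + 3·1 + 5/2·1 = 1 ✓
b·c: 301/24·(-3/7) + 3·9/8 + 5/2·1 = 1/2 ✓
b·c²: 301/24·9/49 + 3·81/64 + 5/2·1 = 3853/448 ≠ 1/3 ⇒ order 2.
b·Ac: 3·(-3/7) + 5/2·331/140 = 37/8 ≠ 1/6

2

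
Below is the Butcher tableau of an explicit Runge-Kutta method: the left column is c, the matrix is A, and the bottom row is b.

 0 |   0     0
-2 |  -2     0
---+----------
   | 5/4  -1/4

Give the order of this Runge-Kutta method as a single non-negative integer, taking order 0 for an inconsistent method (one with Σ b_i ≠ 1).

2

b = (5/4, -1/4)
c = (0, -2)
Σ b_i: 5/4·1 + (-1/4)·1 = 1 ✓
b·c: (-1/4)·(-2) = 1/2 ✓; 2 stages ⇒ order 2.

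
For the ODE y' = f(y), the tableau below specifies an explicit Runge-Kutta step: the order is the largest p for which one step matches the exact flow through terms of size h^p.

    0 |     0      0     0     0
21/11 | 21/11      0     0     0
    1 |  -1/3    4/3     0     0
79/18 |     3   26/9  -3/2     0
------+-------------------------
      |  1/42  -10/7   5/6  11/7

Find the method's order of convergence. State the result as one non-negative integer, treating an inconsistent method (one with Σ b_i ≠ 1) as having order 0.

b = (1/42, -10/7, 5/6, 11/7)
c = (0, 21/11, 1, 79/18)
Ac = (0, 0, 28/11, 265/66)
Σ b_i: 1/42·1 + (-10/7)·1 + 5/6·1 + 11/7·1 = 1 ✓
b·c: (-10/7)·21/11 + 5/6·1 + 11/7·79/18 = 3467/693 ≠ 1/2 ⇒ order 1.

1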